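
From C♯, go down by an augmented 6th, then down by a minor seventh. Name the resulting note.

F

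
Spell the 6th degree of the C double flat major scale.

Abb

The Cbb major scale runs Cbb Dbb Ebb Fbb Gbb Abb Bbb.
Degree 6 is Abb.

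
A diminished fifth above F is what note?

Cb

F up a perfect fifth is C, so the target letter is C.
From F, a diminished fifth is 6 semitones up: Cb.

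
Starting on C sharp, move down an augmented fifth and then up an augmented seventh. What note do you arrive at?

An augmented fifth down from C# is F (letter F, 8 semitones down).
An augmented seventh up from F is E# (letter E, 12 semitones up).

E#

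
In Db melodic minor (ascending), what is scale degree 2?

Degree 2 takes the letter 1 step above D, which is E.
In melodic minor (ascending), degree 2 sits 2 semitones above the tonic. Db + 2 semitones is pitch class 3, spelled on E as Eb.

Eb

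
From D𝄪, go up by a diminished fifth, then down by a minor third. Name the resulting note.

A diminished fifth up from D## is A# (letter A, 6 semitones up).
A minor third down from A# is F## (letter F, 3 semitones down).

F##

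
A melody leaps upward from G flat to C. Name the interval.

augmented fourth

The letter names run G→C, a span of 3 letter steps, so the interval is some kind of fourth.
Gb to C is 6 semitones. A perfect fourth is 5, so 6 makes it augmented.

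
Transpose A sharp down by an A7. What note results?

Bb

A seventh below A lands on the letter B.
An augmented seventh spans 12 semitones, so A# moves to pitch class 10. On the letter B that is Bb.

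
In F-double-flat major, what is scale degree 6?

Dbb

Degree 6 takes the letter 5 steps above F, which is D.
In major, degree 6 sits 9 semitones above the tonic. Fbb + 9 semitones is pitch class 0, spelled on D as Dbb.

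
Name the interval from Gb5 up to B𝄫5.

Counting letters G–A–B gives a third.
Gb→Bbb = 3 semitones, 1 narrower than the major third (4), so minor.

minor third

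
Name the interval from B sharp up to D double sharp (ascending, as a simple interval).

major third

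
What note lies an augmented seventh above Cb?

C up a major seventh is B, so the target letter is B.
From Cb, an augmented seventh is 12 semitones up: B.

B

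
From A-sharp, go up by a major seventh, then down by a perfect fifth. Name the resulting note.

C##

A major seventh up from A# is G## (letter G, 11 semitones up).
A perfect fifth down from G## is C## (letter C, 7 semitones down).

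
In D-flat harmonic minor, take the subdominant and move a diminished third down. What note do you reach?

E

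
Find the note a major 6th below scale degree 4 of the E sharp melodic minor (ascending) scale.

C#

Scale degree 4 of E# melodic minor (ascending) is A#.
A major sixth (9 semitones) below A# lands on the letter C, giving C#.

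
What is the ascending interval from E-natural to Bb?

diminished fifth

The letter names run E→B, a span of 4 letter steps, so the interval is some kind of fifth.
E to Bb is 6 semitones. A perfect fifth is 7, so 6 makes it diminished.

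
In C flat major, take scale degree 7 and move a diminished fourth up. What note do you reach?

Ebb

Scale degree 7 of Cb major is Bb.
A diminished fourth (4 semitones) above Bb lands on the letter E, giving Ebb.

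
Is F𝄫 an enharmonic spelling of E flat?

Yes

Fbb = pitch class 3 and Eb = pitch class 3 — the same pitch class, so they are enharmonic equivalents.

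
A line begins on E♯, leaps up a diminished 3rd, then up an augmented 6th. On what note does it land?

E#

A diminished third up from E# is G (letter G, 2 semitones up).
An augmented sixth up from G is E# (letter E, 10 semitones up).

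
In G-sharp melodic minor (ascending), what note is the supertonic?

A#

The G# melodic minor (ascending) scale runs G# A# B C# D# E# F##.
Degree 2 is A#.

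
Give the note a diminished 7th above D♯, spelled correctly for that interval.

C

A seventh above D lands on the letter C.
A diminished seventh spans 9 semitones, so D# moves to pitch class 0. On the letter C that is C.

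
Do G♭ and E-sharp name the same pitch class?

Two spellings are enharmonically equivalent only if they share a pitch class.
Here Gb → 6, E# → 5; 5 ≠ 6, so they are not.

No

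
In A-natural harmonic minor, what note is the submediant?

The A harmonic minor scale runs A B C D E F G#.
Degree 6 is F.

F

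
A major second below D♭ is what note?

Cb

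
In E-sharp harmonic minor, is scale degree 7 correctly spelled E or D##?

Each scale degree takes a distinct letter name. Degree 7 of a scale on E must use the letter D.
D## and E are enharmonically the same pitch, but only D## uses the letter D, so it is the correct spelling here.

D##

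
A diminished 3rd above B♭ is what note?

B up a major third is D#, so the target letter is D.
From Bb, a diminished third is 2 semitones up: Dbb.

Dbb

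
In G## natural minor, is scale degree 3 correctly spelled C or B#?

B#

Each scale degree takes a distinct letter name. Degree 3 of a scale on G must use the letter B.
B# and C are enharmonically the same pitch, but only B# uses the letter B, so it is the correct spelling here.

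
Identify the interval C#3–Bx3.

Counting letters C–D–E–F–G–A–B gives a seventh.
C#→B## = 12 semitones, 1 wider than the major seventh (11), so augmented.

augmented seventh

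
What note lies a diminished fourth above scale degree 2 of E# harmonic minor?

B

Scale degree 2 of E# harmonic minor is F##.
A diminished fourth (4 semitones) above F## lands on the letter B, giving B.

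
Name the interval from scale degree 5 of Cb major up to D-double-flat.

Scale degree 5 of Cb major is Gb.
Gb up to Dbb: letters G→D make it a fifth; 6 semitones makes it diminished.

diminished fifth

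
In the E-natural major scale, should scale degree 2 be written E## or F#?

F#

Each scale degree takes a distinct letter name. Degree 2 of a scale on E must use the letter F.
F# and E## are enharmonically the same pitch, but only F# uses the letter F, so it is the correct spelling here.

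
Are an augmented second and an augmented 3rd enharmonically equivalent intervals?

No

An augmented second spans 3 semitones; an augmented third spans 5.
The spans differ, so they are not enharmonic equivalents.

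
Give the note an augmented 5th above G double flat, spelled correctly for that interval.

Db

G up a perfect fifth is D, so the target letter is D.
From Gbb, an augmented fifth is 8 semitones up: Db.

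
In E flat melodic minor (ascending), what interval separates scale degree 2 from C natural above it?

Scale degree 2 of Eb melodic minor (ascending) is F.
F up to C: letters F→C make it a fifth; 7 semitones makes it perfect.

perfect fifth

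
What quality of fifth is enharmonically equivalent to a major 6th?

A major sixth spans 9 semitones.
A fifth spanning 9 semitones is doubly augmented (the perfect fifth is 7).

doubly augmented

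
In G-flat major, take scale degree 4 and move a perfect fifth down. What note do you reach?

Fb

Scale degree 4 of Gb major is Cb.
A perfect fifth (7 semitones) below Cb lands on the letter F, giving Fb.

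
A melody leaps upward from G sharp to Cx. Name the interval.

augmented fourth

The letter names run G→C, a span of 3 letter steps, so the interval is some kind of fourth.
G# to C## is 6 semitones. A perfect fourth is 5, so 6 makes it augmented.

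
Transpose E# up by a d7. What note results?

E up a major seventh is D#, so the target letter is D.
From E#, a diminished seventh is 9 semitones up: D.

D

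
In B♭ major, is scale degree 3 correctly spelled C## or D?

D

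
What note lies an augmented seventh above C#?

C up a major seventh is B, so the target letter is B.
From C#, an augmented seventh is 12 semitones up: B##.

B##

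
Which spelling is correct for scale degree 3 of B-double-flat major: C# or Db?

Db

Each scale degree takes a distinct letter name. Degree 3 of a scale on B must use the letter D.
Db and C# are enharmonically the same pitch, but only Db uses the letter D, so it is the correct spelling here.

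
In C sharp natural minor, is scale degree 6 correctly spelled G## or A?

Each scale degree takes a distinct letter name. Degree 6 of a scale on C must use the letter A.
A and G## are enharmonically the same pitch, but only A uses the letter A, so it is the correct spelling here.

A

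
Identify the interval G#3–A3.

Counting letters G–A gives a second.
G#→A = 1 semitone, 1 narrower than the major second (2), so minor.

minor second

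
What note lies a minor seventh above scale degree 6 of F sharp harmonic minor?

Scale degree 6 of F# harmonic minor is D.
A minor seventh (10 semitones) above D lands on the letter C, giving C.

C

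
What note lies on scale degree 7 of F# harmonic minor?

E#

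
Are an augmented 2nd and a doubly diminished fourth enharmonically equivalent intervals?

An augmented second spans 3 semitones; a doubly diminished fourth spans 3.
They are enharmonically equivalent.

Yes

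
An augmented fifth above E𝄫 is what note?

E up a perfect fifth is B, so the target letter is B.
From Ebb, an augmented fifth is 8 semitones up: Bb.

Bb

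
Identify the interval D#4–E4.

minor second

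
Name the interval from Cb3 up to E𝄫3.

minor third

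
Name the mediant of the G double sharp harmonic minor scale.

Degree 3 takes the letter 2 steps above G, which is B.
In harmonic minor, degree 3 sits 3 semitones above the tonic. G## + 3 semitones is pitch class 0, spelled on B as B#.

B#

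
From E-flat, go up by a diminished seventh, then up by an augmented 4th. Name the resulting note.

A diminished seventh up from Eb is Dbb (letter D, 9 semitones up).
An augmented fourth up from Dbb is Gb (letter G, 6 semitones up).

Gb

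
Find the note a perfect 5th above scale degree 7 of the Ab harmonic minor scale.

Scale degree 7 of Ab harmonic minor is G.
A perfect fifth (7 semitones) above G lands on the letter D, giving D.

D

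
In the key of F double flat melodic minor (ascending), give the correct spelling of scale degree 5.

Cbb

Degree 5 takes the letter 4 steps above F, which is C.
In melodic minor (ascending), degree 5 sits 7 semitones above the tonic. Fbb + 7 semitones is pitch class 10, spelled on C as Cbb.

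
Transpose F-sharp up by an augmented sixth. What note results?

D##

A sixth above F lands on the letter D.
An augmented sixth spans 10 semitones, so F# moves to pitch class 4. On the letter D that is D##.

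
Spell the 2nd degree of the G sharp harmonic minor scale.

A#

The G# harmonic minor scale runs G# A# B C# D# E F##.
Degree 2 is A#.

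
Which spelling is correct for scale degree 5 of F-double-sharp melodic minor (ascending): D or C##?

C##

Each scale degree takes a distinct letter name. Degree 5 of a scale on F must use the letter C.
C## and D are enharmonically the same pitch, but only C## uses the letter C, so it is the correct spelling here.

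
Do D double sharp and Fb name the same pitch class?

Yes

D## = pitch class 4 and Fb = pitch class 4 — the same pitch class, so they are enharmonic equivalents.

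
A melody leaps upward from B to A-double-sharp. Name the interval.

The letter names run B→A, a span of 6 letter steps, so the interval is some kind of seventh.
B to A## is 12 semitones. A major seventh is 11, so 12 makes it augmented.

augmented seventh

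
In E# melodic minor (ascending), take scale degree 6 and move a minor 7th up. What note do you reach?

B#

Scale degree 6 of E# melodic minor (ascending) is C##.
A minor seventh (10 semitones) above C## lands on the letter B, giving B#.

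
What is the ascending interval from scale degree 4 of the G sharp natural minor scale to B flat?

diminished seventh

Scale degree 4 of G# natural minor is C#.
C# up to Bb: letters C→B make it a seventh; 9 semitones makes it diminished.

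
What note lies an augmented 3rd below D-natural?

Bbb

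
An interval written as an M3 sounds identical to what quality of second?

A major third spans 4 semitones.
A second spanning 4 semitones is doubly augmented (the major second is 2).

doubly augmented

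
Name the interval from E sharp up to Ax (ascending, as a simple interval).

The letter names run E→A, a span of 3 letter steps, so the interval is some kind of fourth.
E# to A## is 6 semitones. A perfect fourth is 5, so 6 makes it augmented.

augmented fourth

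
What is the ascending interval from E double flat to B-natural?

The letter names run E→B, a span of 4 letter steps, so the interval is some kind of fifth.
Ebb to B is 9 semitones. A perfect fifth is 7, so 9 makes it doubly augmented.

doubly augmented fifth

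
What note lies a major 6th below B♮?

D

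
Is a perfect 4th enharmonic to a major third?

A perfect fourth spans 5 semitones; a major third spans 4.
The spans differ, so they are not enharmonic equivalents.

No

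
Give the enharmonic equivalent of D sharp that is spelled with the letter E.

D# is pitch class 3. The letter E alone is pitch class 4.
To reach pitch class 3 from E requires an offset of -1 semitone, i.e. flat: Eb.

Eb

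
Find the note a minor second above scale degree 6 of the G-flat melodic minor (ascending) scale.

Scale degree 6 of Gb melodic minor (ascending) is Eb.
A minor second (1 semitone) above Eb lands on the letter F, giving Fb.

Fb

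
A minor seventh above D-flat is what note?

D up a major seventh is C#, so the target letter is C.
From Db, a minor seventh is 10 semitones up: Cb.

Cb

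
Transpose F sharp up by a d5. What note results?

A fifth above F lands on the letter C.
A diminished fifth spans 6 semitones, so F# moves to pitch class 0. On the letter C that is C.

C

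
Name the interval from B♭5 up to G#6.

The letter names run B→G, a span of 5 letter steps, so the interval is some kind of sixth.
Bb to G# is 10 semitones. A major sixth is 9, so 10 makes it augmented.

augmented sixth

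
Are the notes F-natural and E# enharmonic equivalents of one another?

Yes

F is pitch class 5; E# is pitch class 5.
All spellings map to pitch class 5, so they are enharmonically equivalent.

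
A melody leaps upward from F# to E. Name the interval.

minor seventh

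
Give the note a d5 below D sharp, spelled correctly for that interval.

D down a perfect fifth is G, so the target letter is G.
From D#, a diminished fifth is 6 semitones down: G##.

G##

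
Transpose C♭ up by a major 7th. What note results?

C up a major seventh is B, so the target letter is B.
From Cb, a major seventh is 11 semitones up: Bb.

Bb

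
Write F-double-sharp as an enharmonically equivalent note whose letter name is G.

G

Plain G sits at the same pitch as F##, so on the letter G the same pitch needs a natural: G.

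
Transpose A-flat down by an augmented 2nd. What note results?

A second below A lands on the letter G.
An augmented second spans 3 semitones, so Ab moves to pitch class 5. On the letter G that is Gbb.

Gbb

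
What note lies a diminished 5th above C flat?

Gbb

A fifth above C lands on the letter G.
A diminished fifth spans 6 semitones, so Cb moves to pitch class 5. On the letter G that is Gbb.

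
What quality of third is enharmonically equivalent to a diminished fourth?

major

A diminished fourth spans 4 semitones.
A third spanning 4 semitones is major (the major third is 4).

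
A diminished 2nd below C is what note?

B#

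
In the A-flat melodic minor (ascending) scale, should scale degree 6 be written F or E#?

Each scale degree takes a distinct letter name. Degree 6 of a scale on A must use the letter F.
F and E# are enharmonically the same pitch, but only F uses the letter F, so it is the correct spelling here.

F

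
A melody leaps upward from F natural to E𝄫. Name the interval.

The letter names run F→E, a span of 6 letter steps, so the interval is some kind of seventh.
F to Ebb is 9 semitones. A major seventh is 11, so 9 makes it diminished.

diminished seventh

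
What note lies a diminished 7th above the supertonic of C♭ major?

Cbb

The supertonic of Cb major is Db.
A diminished seventh (9 semitones) above Db lands on the letter C, giving Cbb.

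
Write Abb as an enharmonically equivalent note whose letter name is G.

G

Plain G sits at the same pitch as Abb, so on the letter G the same pitch needs a natural: G.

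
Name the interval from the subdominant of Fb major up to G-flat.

The subdominant of Fb major is Bbb.
Bbb up to Gb: letters B→G make it a sixth; 9 semitones makes it major.

major sixth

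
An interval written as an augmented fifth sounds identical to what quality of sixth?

An augmented fifth spans 8 semitones.
A sixth spanning 8 semitones is minor (the major sixth is 9).

minor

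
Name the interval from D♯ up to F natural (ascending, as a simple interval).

The letter names run D→F, a span of 2 letter steps, so the interval is some kind of third.
D# to F is 2 semitones. A major third is 4, so 2 makes it diminished.

diminished third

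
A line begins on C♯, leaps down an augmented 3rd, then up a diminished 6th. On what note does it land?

Fbb

An augmented third down from C# is Ab (letter A, 5 semitones down).
A diminished sixth up from Ab is Fbb (letter F, 7 semitones up).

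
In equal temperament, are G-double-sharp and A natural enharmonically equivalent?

G## is pitch class 9; A is pitch class 9.
All spellings map to pitch class 9, so they are enharmonically equivalent.

Yes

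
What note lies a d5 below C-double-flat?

A fifth below C lands on the letter F.
A diminished fifth spans 6 semitones, so Cbb moves to pitch class 4. On the letter F that is Fb.

Fb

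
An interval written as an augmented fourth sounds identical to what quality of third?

doubly augmented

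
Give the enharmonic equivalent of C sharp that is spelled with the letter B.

Plain B sits 2 semitones below C#, so on the letter B the same pitch needs a double sharp: B##.

B##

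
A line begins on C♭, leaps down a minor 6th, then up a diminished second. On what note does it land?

Fbb

A minor sixth down from Cb is Eb (letter E, 8 semitones down).
A diminished second up from Eb is Fbb (letter F, 0 semitones up).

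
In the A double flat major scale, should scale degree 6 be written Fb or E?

Each scale degree takes a distinct letter name. Degree 6 of a scale on A must use the letter F.
Fb and E are enharmonically the same pitch, but only Fb uses the letter F, so it is the correct spelling here.

Fb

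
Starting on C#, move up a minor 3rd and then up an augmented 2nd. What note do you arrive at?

F##

A minor third up from C# is E (letter E, 3 semitones up).
An augmented second up from E is F## (letter F, 3 semitones up).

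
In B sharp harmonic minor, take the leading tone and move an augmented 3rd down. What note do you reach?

F#

The leading tone of B# harmonic minor is A##.
An augmented third (5 semitones) below A## lands on the letter F, giving F#.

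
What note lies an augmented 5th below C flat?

Fbb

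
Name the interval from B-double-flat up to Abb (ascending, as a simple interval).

minor seventh

The letter names run B→A, a span of 6 letter steps, so the interval is some kind of seventh.
Bbb to Abb is 10 semitones. A major seventh is 11, so 10 makes it minor.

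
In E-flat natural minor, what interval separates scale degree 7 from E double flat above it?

minor second

Scale degree 7 of Eb natural minor is Db.
Db up to Ebb: letters D→E make it a second; 1 semitone makes it minor.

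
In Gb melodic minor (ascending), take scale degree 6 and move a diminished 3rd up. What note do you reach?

Gbb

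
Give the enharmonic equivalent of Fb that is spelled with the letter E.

E

Plain E sits at the same pitch as Fb, so on the letter E the same pitch needs a natural: E.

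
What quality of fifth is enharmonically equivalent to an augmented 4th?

diminished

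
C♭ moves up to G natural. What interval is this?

augmented fifth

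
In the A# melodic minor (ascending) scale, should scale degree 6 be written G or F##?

F##

Each scale degree takes a distinct letter name. Degree 6 of a scale on A must use the letter F.
F## and G are enharmonically the same pitch, but only F## uses the letter F, so it is the correct spelling here.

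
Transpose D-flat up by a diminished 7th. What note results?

A seventh above D lands on the letter C.
A diminished seventh spans 9 semitones, so Db moves to pitch class 10. On the letter C that is Cbb.

Cbb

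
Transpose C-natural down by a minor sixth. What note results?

C down a major sixth is Eb, so the target letter is E.
From C, a minor sixth is 8 semitones down: E.

E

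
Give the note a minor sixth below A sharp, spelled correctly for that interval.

A down a major sixth is C, so the target letter is C.
From A#, a minor sixth is 8 semitones down: C##.

C##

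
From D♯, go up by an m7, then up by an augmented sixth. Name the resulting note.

A##

A minor seventh up from D# is C# (letter C, 10 semitones up).
An augmented sixth up from C# is A## (letter A, 10 semitones up).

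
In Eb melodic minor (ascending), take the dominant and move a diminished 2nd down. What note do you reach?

The dominant of Eb melodic minor (ascending) is Bb.
A diminished second (0 semitones) below Bb lands on the letter A, giving A#.

A#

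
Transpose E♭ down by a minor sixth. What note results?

A sixth below E lands on the letter G.
A minor sixth spans 8 semitones, so Eb moves to pitch class 7. On the letter G that is G.

G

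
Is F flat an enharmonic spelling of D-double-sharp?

Fb is pitch class 4; D## is pitch class 4.
All spellings map to pitch class 4, so they are enharmonically equivalent.

Yes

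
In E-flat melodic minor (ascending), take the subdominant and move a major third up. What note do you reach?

C

The subdominant of Eb melodic minor (ascending) is Ab.
A major third (4 semitones) above Ab lands on the letter C, giving C.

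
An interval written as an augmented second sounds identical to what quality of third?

minor

An augmented second spans 3 semitones.
A third spanning 3 semitones is minor (the major third is 4).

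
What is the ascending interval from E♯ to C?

diminished sixth

The letter names run E→C, a span of 5 letter steps, so the interval is some kind of sixth.
E# to C is 7 semitones. A major sixth is 9, so 7 makes it diminished.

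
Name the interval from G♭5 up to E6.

augmented sixth

The letter names run G→E, a span of 5 letter steps, so the interval is some kind of sixth.
Gb to E is 10 semitones. A major sixth is 9, so 10 makes it augmented.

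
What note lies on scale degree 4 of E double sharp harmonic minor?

A##

Degree 4 takes the letter 3 steps above E, which is A.
In harmonic minor, degree 4 sits 5 semitones above the tonic. E## + 5 semitones is pitch class 11, spelled on A as A##.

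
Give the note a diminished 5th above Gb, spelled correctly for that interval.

Dbb

A fifth above G lands on the letter D.
A diminished fifth spans 6 semitones, so Gb moves to pitch class 0. On the letter D that is Dbb.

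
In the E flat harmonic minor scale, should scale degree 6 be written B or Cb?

Each scale degree takes a distinct letter name. Degree 6 of a scale on E must use the letter C.
Cb and B are enharmonically the same pitch, but only Cb uses the letter C, so it is the correct spelling here.

Cb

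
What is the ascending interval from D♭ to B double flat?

minor sixth

The letter names run D→B, a span of 5 letter steps, so the interval is some kind of sixth.
Db to Bbb is 8 semitones. A major sixth is 9, so 8 makes it minor.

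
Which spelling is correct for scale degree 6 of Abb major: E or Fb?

Fb

Each scale degree takes a distinct letter name. Degree 6 of a scale on A must use the letter F.
Fb and E are enharmonically the same pitch, but only Fb uses the letter F, so it is the correct spelling here.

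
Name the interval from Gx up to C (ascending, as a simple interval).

doubly diminished fourth

The letter names run G→C, a span of 3 letter steps, so the interval is some kind of fourth.
G## to C is 3 semitones. A perfect fourth is 5, so 3 makes it doubly diminished.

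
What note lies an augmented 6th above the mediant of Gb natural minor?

G

The mediant of Gb natural minor is Bbb.
An augmented sixth (10 semitones) above Bbb lands on the letter G, giving G.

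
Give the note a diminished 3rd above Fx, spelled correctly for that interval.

A

A third above F lands on the letter A.
A diminished third spans 2 semitones, so F## moves to pitch class 9. On the letter A that is A.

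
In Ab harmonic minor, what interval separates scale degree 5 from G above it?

Scale degree 5 of Ab harmonic minor is Eb.
Eb up to G: letters E→G make it a third; 4 semitones makes it major.

major third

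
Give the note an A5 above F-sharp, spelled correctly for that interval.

C##

A fifth above F lands on the letter C.
An augmented fifth spans 8 semitones, so F# moves to pitch class 2. On the letter C that is C##.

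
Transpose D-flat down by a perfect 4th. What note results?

A fourth below D lands on the letter A.
A perfect fourth spans 5 semitones, so Db moves to pitch class 8. On the letter A that is Ab.

Ab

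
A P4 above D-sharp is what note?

G#

D up a perfect fourth is G, so the target letter is G.
From D#, a perfect fourth is 5 semitones up: G#.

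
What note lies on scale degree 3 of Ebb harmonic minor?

Gbb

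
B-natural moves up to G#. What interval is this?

major sixth

The letter names run B→G, a span of 5 letter steps, so the interval is some kind of sixth.
B to G# is 9 semitones. A major sixth is 9, so 9 makes it major.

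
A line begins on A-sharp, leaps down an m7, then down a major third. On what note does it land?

G#

A minor seventh down from A# is B# (letter B, 10 semitones down).
A major third down from B# is G# (letter G, 4 semitones down).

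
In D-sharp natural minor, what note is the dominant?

The D# natural minor scale runs D# E# F# G# A# B C#.
Degree 5 is A#.

A#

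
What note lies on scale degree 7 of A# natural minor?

G#

The A# natural minor scale runs A# B# C# D# E# F# G#.
Degree 7 is G#.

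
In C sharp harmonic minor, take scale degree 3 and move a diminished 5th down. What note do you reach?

A#

Scale degree 3 of C# harmonic minor is E.
A diminished fifth (6 semitones) below E lands on the letter A, giving A#.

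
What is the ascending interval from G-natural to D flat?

diminished fifth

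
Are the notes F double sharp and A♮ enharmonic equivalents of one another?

F## is pitch class 7; A is pitch class 9.
The pitch classes differ (7 vs. 9), so they are not enharmonic equivalents.

No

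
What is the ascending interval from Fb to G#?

The letter names run F→G, a span of 1 letter step, so the interval is some kind of second.
Fb to G# is 4 semitones. A major second is 2, so 4 makes it doubly augmented.

doubly augmented second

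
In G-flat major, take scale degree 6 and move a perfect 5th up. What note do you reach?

Scale degree 6 of Gb major is Eb.
A perfect fifth (7 semitones) above Eb lands on the letter B, giving Bb.

Bb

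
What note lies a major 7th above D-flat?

A seventh above D lands on the letter C.
A major seventh spans 11 semitones, so Db moves to pitch class 0. On the letter C that is C.

C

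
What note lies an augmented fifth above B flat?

B up a perfect fifth is F#, so the target letter is F.
From Bb, an augmented fifth is 8 semitones up: F#.

F#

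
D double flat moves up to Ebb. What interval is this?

The letter names run D→E, a span of 1 letter step, so the interval is some kind of second.
Dbb to Ebb is 2 semitones. A major second is 2, so 2 makes it major.

major second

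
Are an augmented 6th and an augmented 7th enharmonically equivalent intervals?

An augmented sixth spans 10 semitones; an augmented seventh spans 12.
The spans differ, so they are not enharmonic equivalents.

No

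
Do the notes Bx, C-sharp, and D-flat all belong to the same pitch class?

B## = pitch class 1 and C# = pitch class 1 and Db = pitch class 1 — the same pitch class, so they are enharmonic equivalents.

Yes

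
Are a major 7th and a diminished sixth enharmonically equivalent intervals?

A major seventh spans 11 semitones; a diminished sixth spans 7.
The spans differ, so they are not enharmonic equivalents.

No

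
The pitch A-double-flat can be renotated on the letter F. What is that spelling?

F##

Plain F sits 2 semitones below Abb, so on the letter F the same pitch needs a double sharp: F##.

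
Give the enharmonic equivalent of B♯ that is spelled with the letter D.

Dbb

B# is pitch class 0. The letter D alone is pitch class 2.
To reach pitch class 0 from D requires an offset of -2 semitones, i.e. double flat: Dbb.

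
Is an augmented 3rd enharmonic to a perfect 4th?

Yes

An augmented third spans 5 semitones; a perfect fourth spans 5.
They are enharmonically equivalent.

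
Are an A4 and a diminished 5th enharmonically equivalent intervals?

An augmented fourth spans 6 semitones; a diminished fifth spans 6.
They are enharmonically equivalent.

Yes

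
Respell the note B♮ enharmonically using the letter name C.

Cb

Plain C sits 1 semitone above B, so on the letter C the same pitch needs a flat: Cb.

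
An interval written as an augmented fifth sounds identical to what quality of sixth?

minor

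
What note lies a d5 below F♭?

F down a perfect fifth is Bb, so the target letter is B.
From Fb, a diminished fifth is 6 semitones down: Bb.

Bb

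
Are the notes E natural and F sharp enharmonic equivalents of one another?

Two spellings are enharmonically equivalent only if they share a pitch class.
Here E → 4, F# → 6; 4 ≠ 6, so they are not.

No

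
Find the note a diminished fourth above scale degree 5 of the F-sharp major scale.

F

Scale degree 5 of F# major is C#.
A diminished fourth (4 semitones) above C# lands on the letter F, giving F.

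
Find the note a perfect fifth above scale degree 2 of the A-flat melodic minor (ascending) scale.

F

Scale degree 2 of Ab melodic minor (ascending) is Bb.
A perfect fifth (7 semitones) above Bb lands on the letter F, giving F.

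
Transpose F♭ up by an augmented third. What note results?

A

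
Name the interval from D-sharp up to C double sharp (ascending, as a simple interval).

major seventh

Counting letters D–E–F–G–A–B–C gives a seventh.
D#→C## = 11 semitones, exactly the major seventh.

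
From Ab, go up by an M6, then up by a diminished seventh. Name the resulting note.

A major sixth up from Ab is F (letter F, 9 semitones up).
A diminished seventh up from F is Ebb (letter E, 9 semitones up).

Ebb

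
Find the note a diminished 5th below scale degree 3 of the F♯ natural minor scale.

D#

Scale degree 3 of F# natural minor is A.
A diminished fifth (6 semitones) below A lands on the letter D, giving D#.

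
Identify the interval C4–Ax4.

doubly augmented sixth

Counting letters C–D–E–F–G–A gives a sixth.
C→A## = 11 semitones, 2 wider than the major sixth (9), so doubly augmented.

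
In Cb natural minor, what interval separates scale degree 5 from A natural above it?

augmented second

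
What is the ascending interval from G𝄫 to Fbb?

Counting letters G–A–B–C–D–E–F gives a seventh.
Gbb→Fbb = 10 semitones, 1 narrower than the major seventh (11), so minor.

minor seventh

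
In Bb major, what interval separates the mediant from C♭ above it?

diminished seventh

The mediant of Bb major is D.
D up to Cb: letters D→C make it a seventh; 9 semitones makes it diminished.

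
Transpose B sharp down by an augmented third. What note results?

G

B down a major third is G, so the target letter is G.
From B#, an augmented third is 5 semitones down: G.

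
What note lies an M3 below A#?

A down a major third is F, so the target letter is F.
From A#, a major third is 4 semitones down: F#.

F#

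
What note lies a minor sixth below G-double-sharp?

G down a major sixth is Bb, so the target letter is B.
From G##, a minor sixth is 8 semitones down: B##.

B##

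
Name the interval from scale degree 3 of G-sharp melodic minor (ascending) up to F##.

augmented fifth

Scale degree 3 of G# melodic minor (ascending) is B.
B up to F##: letters B→F make it a fifth; 8 semitones makes it augmented.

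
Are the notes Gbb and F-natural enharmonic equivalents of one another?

Yes

Gbb is pitch class 5; F is pitch class 5.
All spellings map to pitch class 5, so they are enharmonically equivalent.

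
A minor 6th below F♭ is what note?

Ab

F down a major sixth is Ab, so the target letter is A.
From Fb, a minor sixth is 8 semitones down: Ab.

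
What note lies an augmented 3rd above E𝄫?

G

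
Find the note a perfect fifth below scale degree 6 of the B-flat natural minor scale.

Cb

Scale degree 6 of Bb natural minor is Gb.
A perfect fifth (7 semitones) below Gb lands on the letter C, giving Cb.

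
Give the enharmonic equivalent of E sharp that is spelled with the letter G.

Gbb

E# is pitch class 5. The letter G alone is pitch class 7.
To reach pitch class 5 from G requires an offset of -2 semitones, i.e. double flat: Gbb.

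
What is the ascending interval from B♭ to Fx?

Counting letters B–C–D–E–F gives a fifth.
Bb→F## = 9 semitones, 2 wider than the perfect fifth (7), so doubly augmented.

doubly augmented fifth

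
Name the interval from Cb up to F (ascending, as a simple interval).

augmented fourth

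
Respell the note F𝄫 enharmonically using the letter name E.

Fbb is pitch class 3. The letter E alone is pitch class 4.
To reach pitch class 3 from E requires an offset of -1 semitone, i.e. flat: Eb.

Eb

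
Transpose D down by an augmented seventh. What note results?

A seventh below D lands on the letter E.
An augmented seventh spans 12 semitones, so D moves to pitch class 2. On the letter E that is Ebb.

Ebb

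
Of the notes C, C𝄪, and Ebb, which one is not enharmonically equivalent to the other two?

C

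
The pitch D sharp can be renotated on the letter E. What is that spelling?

Plain E sits 1 semitone above D#, so on the letter E the same pitch needs a flat: Eb.

Eb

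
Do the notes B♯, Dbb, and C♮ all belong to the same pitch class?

Yes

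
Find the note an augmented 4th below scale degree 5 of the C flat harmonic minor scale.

Scale degree 5 of Cb harmonic minor is Gb.
An augmented fourth (6 semitones) below Gb lands on the letter D, giving Dbb.

Dbb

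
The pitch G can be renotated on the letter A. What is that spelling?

Abb

Plain A sits 2 semitones above G, so on the letter A the same pitch needs a double flat: Abb.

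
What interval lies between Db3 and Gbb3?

diminished fourth

Counting letters D–E–F–G gives a fourth.
Db→Gbb = 4 semitones, 1 narrower than the perfect fourth (5), so diminished.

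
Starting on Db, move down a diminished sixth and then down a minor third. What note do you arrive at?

D#

A diminished sixth down from Db is F# (letter F, 7 semitones down).
A minor third down from F# is D# (letter D, 3 semitones down).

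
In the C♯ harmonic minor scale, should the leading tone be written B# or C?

Each scale degree takes a distinct letter name. Degree 7 of a scale on C must use the letter B.
B# and C are enharmonically the same pitch, but only B# uses the letter B, so it is the correct spelling here.

B#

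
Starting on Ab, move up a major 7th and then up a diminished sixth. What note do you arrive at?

A major seventh up from Ab is G (letter G, 11 semitones up).
A diminished sixth up from G is Ebb (letter E, 7 semitones up).

Ebb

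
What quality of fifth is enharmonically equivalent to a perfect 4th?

doubly diminished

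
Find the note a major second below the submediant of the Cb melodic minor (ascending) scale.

The submediant of Cb melodic minor (ascending) is Ab.
A major second (2 semitones) below Ab lands on the letter G, giving Gb.

Gb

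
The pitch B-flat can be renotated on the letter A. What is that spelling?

A#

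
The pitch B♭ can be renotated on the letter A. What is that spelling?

A#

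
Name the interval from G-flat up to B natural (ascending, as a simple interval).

augmented third

Counting letters G–A–B gives a third.
Gb→B = 5 semitones, 1 wider than the major third (4), so augmented.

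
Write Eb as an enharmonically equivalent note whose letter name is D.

Eb is pitch class 3. The letter D alone is pitch class 2.
To reach pitch class 3 from D requires an offset of +1 semitone, i.e. sharp: D#.

D#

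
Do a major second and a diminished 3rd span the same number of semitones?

Yes

A major second spans 2 semitones; a diminished third spans 2.
They are enharmonically equivalent.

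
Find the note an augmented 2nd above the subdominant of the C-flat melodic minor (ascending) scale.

G

The subdominant of Cb melodic minor (ascending) is Fb.
An augmented second (3 semitones) above Fb lands on the letter G, giving G.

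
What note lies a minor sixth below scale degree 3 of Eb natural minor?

Scale degree 3 of Eb natural minor is Gb.
A minor sixth (8 semitones) below Gb lands on the letter B, giving Bb.

Bb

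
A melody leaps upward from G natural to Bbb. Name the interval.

diminished third

Counting letters G–A–B gives a third.
G→Bbb = 2 semitones, 2 narrower than the major third (4), so diminished.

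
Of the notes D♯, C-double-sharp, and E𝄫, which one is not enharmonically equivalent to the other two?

D#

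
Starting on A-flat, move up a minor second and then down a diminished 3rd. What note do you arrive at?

G

A minor second up from Ab is Bbb (letter B, 1 semitone up).
A diminished third down from Bbb is G (letter G, 2 semitones down).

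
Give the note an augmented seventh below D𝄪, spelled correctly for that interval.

E

D down a major seventh is Eb, so the target letter is E.
From D##, an augmented seventh is 12 semitones down: E.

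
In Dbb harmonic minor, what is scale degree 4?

Gbb

Degree 4 takes the letter 3 steps above D, which is G.
In harmonic minor, degree 4 sits 5 semitones above the tonic. Dbb + 5 semitones is pitch class 5, spelled on G as Gbb.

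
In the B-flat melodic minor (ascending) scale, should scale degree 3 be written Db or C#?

Db

Each scale degree takes a distinct letter name. Degree 3 of a scale on B must use the letter D.
Db and C# are enharmonically the same pitch, but only Db uses the letter D, so it is the correct spelling here.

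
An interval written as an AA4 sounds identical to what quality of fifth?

perfect

A doubly augmented fourth spans 7 semitones.
A fifth spanning 7 semitones is perfect (the perfect fifth is 7).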